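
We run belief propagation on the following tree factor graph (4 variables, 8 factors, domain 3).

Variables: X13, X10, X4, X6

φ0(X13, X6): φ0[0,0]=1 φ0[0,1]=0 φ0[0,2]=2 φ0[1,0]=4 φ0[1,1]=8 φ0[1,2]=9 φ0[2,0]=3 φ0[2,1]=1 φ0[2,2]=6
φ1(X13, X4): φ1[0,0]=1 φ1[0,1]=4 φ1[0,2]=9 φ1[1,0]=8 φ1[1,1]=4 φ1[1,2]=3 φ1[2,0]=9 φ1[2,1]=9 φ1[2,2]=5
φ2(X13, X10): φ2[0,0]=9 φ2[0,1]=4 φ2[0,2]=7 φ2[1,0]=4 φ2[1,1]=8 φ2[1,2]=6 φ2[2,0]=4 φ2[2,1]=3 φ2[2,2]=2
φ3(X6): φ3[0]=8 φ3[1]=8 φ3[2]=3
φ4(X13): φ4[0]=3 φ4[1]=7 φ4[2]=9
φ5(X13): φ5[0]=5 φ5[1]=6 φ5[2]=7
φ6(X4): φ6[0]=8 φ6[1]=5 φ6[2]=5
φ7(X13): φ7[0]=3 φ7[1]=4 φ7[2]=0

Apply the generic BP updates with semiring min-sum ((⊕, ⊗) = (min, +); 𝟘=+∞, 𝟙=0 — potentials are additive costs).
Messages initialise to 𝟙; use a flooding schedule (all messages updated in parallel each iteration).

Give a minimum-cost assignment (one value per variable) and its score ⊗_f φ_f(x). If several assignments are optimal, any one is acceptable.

assignment: (X13=0, X10=1, X4=0, X6=2); score = 29

init: all messages = 𝟙 over 3 values
r1 m[φ0→X13] = [0, 4, 1]
r1 m[φ0→X6] = [1, 0, 2]
r1 m[φ1→X13] = [1, 3, 5]
r1 m[φ1→X4] = [1, 4, 3]
r1 m[φ2→X13] = [4, 4, 2]
r1 m[φ2→X10] = [4, 3, 2]
r1 m[φ3→X6] = [8, 8, 3]
r1 m[φ4→X13] = [3, 7, 9]
r1 m[φ5→X13] = [5, 6, 7]
r1 m[φ6→X4] = [8, 5, 5]
r1 m[φ7→X13] = [3, 4, 0]
r1 m[X13→φ0] = [0, 0, 0]
r1 m[X13→φ1] = [0, 0, 0]
r1 m[X13→φ2] = [0, 0, 0]
r1 m[X13→φ4] = [0, 0, 0]
r1 m[X13→φ5] = [0, 0, 0]
r1 m[X13→φ7] = [0, 0, 0]
r1 m[X10→φ2] = [0, 0, 0]
r1 m[X4→φ1] = [0, 0, 0]
r1 m[X4→φ6] = [0, 0, 0]
r1 m[X6→φ0] = [0, 0, 0]
r1 m[X6→φ3] = [0, 0, 0]
r2 m[φ0→X13] = [0, 4, 1]
r2 m[φ0→X6] = [1, 0, 2]
r2 m[φ1→X13] = [1, 3, 5]
r2 m[φ1→X4] = [1, 4, 3]
r2 m[φ2→X13] = [4, 4, 2]
r2 m[φ2→X10] = [4, 3, 2]
r2 m[φ3→X6] = [8, 8, 3]
r2 m[φ4→X13] = [3, 7, 9]
r2 m[φ5→X13] = [5, 6, 7]
r2 m[φ6→X4] = [8, 5, 5]
r2 m[φ7→X13] = [3, 4, 0]
r2 m[X13→φ0] = [16, 24, 23]
r2 m[X13→φ1] = [15, 25, 19]
r2 m[X13→φ2] = [12, 24, 22]
r2 m[X13→φ4] = [13, 21, 15]
r2 m[X13→φ5] = [11, 22, 17]
r2 m[X13→φ7] = [13, 24, 24]
r2 m[X10→φ2] = [0, 0, 0]
r2 m[X4→φ1] = [8, 5, 5]
r2 m[X4→φ6] = [1, 4, 3]
r2 m[X6→φ0] = [8, 8, 3]
r2 m[X6→φ3] = [1, 0, 2]
r3 m[φ0→X13] = [5, 12, 9]
r3 m[φ0→X6] = [17, 16, 18]
r3 m[φ1→X13] = [9, 8, 10]
r3 m[φ1→X4] = [16, 19, 24]
r3 m[φ2→X13] = [4, 4, 2]
r3 m[φ2→X10] = [21, 16, 19]
r3 m[φ3→X6] = [8, 8, 3]
r3 m[φ4→X13] = [3, 7, 9]
r3 m[φ5→X13] = [5, 6, 7]
r3 m[φ6→X4] = [8, 5, 5]
r3 m[φ7→X13] = [3, 4, 0]
r3 m[X13→φ0] = [16, 24, 23]
r3 m[X13→φ1] = [15, 25, 19]
r3 m[X13→φ2] = [12, 24, 22]
r3 m[X13→φ4] = [13, 21, 15]
r3 m[X13→φ5] = [11, 22, 17]
r3 m[X13→φ7] = [13, 24, 24]
r3 m[X10→φ2] = [0, 0, 0]
r3 m[X4→φ1] = [8, 5, 5]
r3 m[X4→φ6] = [1, 4, 3]
r3 m[X6→φ0] = [8, 8, 3]
r3 m[X6→φ3] = [1, 0, 2]
r4 m[φ0→X13] = [5, 12, 9]
r4 m[φ0→X6] = [17, 16, 18]
r4 m[φ1→X13] = [9, 8, 10]
r4 m[φ1→X4] = [16, 19, 24]
r4 m[φ2→X13] = [4, 4, 2]
r4 m[φ2→X10] = [21, 16, 19]
r4 m[φ3→X6] = [8, 8, 3]
r4 m[φ4→X13] = [3, 7, 9]
r4 m[φ5→X13] = [5, 6, 7]
r4 m[φ6→X4] = [8, 5, 5]
r4 m[φ7→X13] = [3, 4, 0]
r4 m[X13→φ0] = [24, 29, 28]
r4 m[X13→φ1] = [20, 33, 27]
r4 m[X13→φ2] = [25, 37, 35]
r4 m[X13→φ4] = [26, 34, 28]
r4 m[X13→φ5] = [24, 35, 30]
r4 m[X13→φ7] = [26, 37, 37]
r4 m[X10→φ2] = [0, 0, 0]
r4 m[X4→φ1] = [8, 5, 5]
r4 m[X4→φ6] = [16, 19, 24]
r4 m[X6→φ0] = [8, 8, 3]
r4 m[X6→φ3] = [17, 16, 18]
r5 m[φ0→X13] = [5, 12, 9]
r5 m[φ0→X6] = [25, 24, 26]
r5 m[φ1→X13] = [9, 8, 10]
r5 m[φ1→X4] = [21, 24, 29]
r5 m[φ2→X13] = [4, 4, 2]
r5 m[φ2→X10] = [34, 29, 32]
r5 m[φ3→X6] = [8, 8, 3]
r5 m[φ4→X13] = [3, 7, 9]
r5 m[φ5→X13] = [5, 6, 7]
r5 m[φ6→X4] = [8, 5, 5]
r5 m[φ7→X13] = [3, 4, 0]
r5 m[X13→φ0] = [24, 29, 28]
r5 m[X13→φ1] = [20, 33, 27]
r5 m[X13→φ2] = [25, 37, 35]
r5 m[X13→φ4] = [26, 34, 28]
r5 m[X13→φ5] = [24, 35, 30]
r5 m[X13→φ7] = [26, 37, 37]
r5 m[X10→φ2] = [0, 0, 0]
r5 m[X4→φ1] = [8, 5, 5]
r5 m[X4→φ6] = [16, 19, 24]
r5 m[X6→φ0] = [8, 8, 3]
r5 m[X6→φ3] = [17, 16, 18]
r6 m[φ0→X13] = [5, 12, 9]
r6 m[φ0→X6] = [25, 24, 26]
r6 m[φ1→X13] = [9, 8, 10]
r6 m[φ1→X4] = [21, 24, 29]
r6 m[φ2→X13] = [4, 4, 2]
r6 m[φ2→X10] = [34, 29, 32]
r6 m[φ3→X6] = [8, 8, 3]
r6 m[φ4→X13] = [3, 7, 9]
r6 m[φ5→X13] = [5, 6, 7]
r6 m[φ6→X4] = [8, 5, 5]
r6 m[φ7→X13] = [3, 4, 0]
r6 m[X13→φ0] = [24, 29, 28]
r6 m[X13→φ1] = [20, 33, 27]
r6 m[X13→φ2] = [25, 37, 35]
r6 m[X13→φ4] = [26, 34, 28]
r6 m[X13→φ5] = [24, 35, 30]
r6 m[X13→φ7] = [26, 37, 37]
r6 m[X10→φ2] = [0, 0, 0]
r6 m[X4→φ1] = [8, 5, 5]
r6 m[X4→φ6] = [21, 24, 29]
r6 m[X6→φ0] = [8, 8, 3]
r6 m[X6→φ3] = [25, 24, 26]
r7 m[φ0→X13] = [5, 12, 9]
r7 m[φ0→X6] = [25, 24, 26]
r7 m[φ1→X13] = [9, 8, 10]
r7 m[φ1→X4] = [21, 24, 29]
r7 m[φ2→X13] = [4, 4, 2]
r7 m[φ2→X10] = [34, 29, 32]
r7 m[φ3→X6] = [8, 8, 3]
r7 m[φ4→X13] = [3, 7, 9]
r7 m[φ5→X13] = [5, 6, 7]
r7 m[φ6→X4] = [8, 5, 5]
r7 m[φ7→X13] = [3, 4, 0]
r7 m[X13→φ0] = [24, 29, 28]
r7 m[X13→φ1] = [20, 33, 27]
r7 m[X13→φ2] = [25, 37, 35]
r7 m[X13→φ4] = [26, 34, 28]
r7 m[X13→φ5] = [24, 35, 30]
r7 m[X13→φ7] = [26, 37, 37]
r7 m[X10→φ2] = [0, 0, 0]
r7 m[X4→φ1] = [8, 5, 5]
r7 m[X4→φ6] = [21, 24, 29]
r7 m[X6→φ0] = [8, 8, 3]
r7 m[X6→φ3] = [25, 24, 26]
fixed point reached at round 7
traceback from X13: (X13=0, X10=1, X4=0, X6=2), score=29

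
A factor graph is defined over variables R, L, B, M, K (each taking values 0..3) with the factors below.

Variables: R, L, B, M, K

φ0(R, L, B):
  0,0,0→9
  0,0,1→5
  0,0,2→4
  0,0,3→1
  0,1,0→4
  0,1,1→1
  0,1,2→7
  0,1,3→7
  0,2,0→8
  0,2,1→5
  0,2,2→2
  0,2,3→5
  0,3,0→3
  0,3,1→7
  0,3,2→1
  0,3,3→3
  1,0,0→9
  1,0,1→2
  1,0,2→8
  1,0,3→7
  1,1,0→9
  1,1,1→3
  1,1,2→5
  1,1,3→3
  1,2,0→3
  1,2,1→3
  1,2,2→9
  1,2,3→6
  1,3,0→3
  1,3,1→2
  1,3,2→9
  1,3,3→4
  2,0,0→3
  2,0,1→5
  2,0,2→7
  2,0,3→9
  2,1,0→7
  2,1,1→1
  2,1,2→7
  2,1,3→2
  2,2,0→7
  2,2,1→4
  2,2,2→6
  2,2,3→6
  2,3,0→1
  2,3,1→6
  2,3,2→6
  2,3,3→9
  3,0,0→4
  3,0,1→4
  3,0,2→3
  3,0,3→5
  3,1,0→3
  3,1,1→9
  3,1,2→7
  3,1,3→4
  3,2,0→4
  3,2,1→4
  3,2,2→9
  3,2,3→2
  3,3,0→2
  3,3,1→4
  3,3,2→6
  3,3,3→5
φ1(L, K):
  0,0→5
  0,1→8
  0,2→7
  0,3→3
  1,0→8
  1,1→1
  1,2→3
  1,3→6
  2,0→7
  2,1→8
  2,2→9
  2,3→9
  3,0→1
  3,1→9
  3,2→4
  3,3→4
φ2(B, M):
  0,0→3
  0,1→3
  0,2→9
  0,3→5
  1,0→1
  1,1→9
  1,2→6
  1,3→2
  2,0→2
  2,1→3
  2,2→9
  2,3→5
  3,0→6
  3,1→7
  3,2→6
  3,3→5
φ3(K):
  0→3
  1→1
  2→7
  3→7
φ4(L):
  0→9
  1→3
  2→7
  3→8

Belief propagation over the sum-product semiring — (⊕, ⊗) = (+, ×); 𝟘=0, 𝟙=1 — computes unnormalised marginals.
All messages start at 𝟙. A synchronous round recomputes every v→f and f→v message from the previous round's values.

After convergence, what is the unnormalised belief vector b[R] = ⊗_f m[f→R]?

init: all messages = 𝟙 over 4 values
r1 m[φ0→R] = [72, 85, 86, 75]
r1 m[φ0→L] = [85, 79, 83, 71]
r1 m[φ0→B] = [79, 65, 96, 78]
r1 m[φ1→L] = [23, 18, 33, 18]
r1 m[φ1→K] = [21, 26, 23, 22]
r1 m[φ2→B] = [20, 18, 19, 24]
r1 m[φ2→M] = [12, 22, 30, 17]
r1 m[φ3→K] = [3, 1, 7, 7]
r1 m[φ4→L] = [9, 3, 7, 8]
r1 m[R→φ0] = [1, 1, 1, 1]
r1 m[L→φ0] = [1, 1, 1, 1]
r1 m[L→φ1] = [1, 1, 1, 1]
r1 m[L→φ4] = [1, 1, 1, 1]
r1 m[B→φ0] = [1, 1, 1, 1]
r1 m[B→φ2] = [1, 1, 1, 1]
r1 m[M→φ2] = [1, 1, 1, 1]
r1 m[K→φ1] = [1, 1, 1, 1]
r1 m[K→φ3] = [1, 1, 1, 1]
r2 m[φ0→R] = [72, 85, 86, 75]
r2 m[φ0→L] = [85, 79, 83, 71]
r2 m[φ0→B] = [79, 65, 96, 78]
r2 m[φ1→L] = [23, 18, 33, 18]
r2 m[φ1→K] = [21, 26, 23, 22]
r2 m[φ2→B] = [20, 18, 19, 24]
r2 m[φ2→M] = [12, 22, 30, 17]
r2 m[φ3→K] = [3, 1, 7, 7]
r2 m[φ4→L] = [9, 3, 7, 8]
r2 m[R→φ0] = [1, 1, 1, 1]
r2 m[L→φ0] = [207, 54, 231, 144]
r2 m[L→φ1] = [765, 237, 581, 568]
r2 m[L→φ4] = [1955, 1422, 2739, 1278]
r2 m[B→φ0] = [20, 18, 19, 24]
r2 m[B→φ2] = [79, 65, 96, 78]
r2 m[M→φ2] = [1, 1, 1, 1]
r2 m[K→φ1] = [3, 1, 7, 7]
r2 m[K→φ3] = [21, 26, 23, 22]
r3 m[φ0→R] = [232272, 283977, 296121, 227982]
r3 m[φ0→L] = [1734, 1590, 1678, 1444]
r3 m[φ0→B] = [12795, 10500, 15132, 12831]
r3 m[φ1→L] = [93, 88, 155, 68]
r3 m[φ1→K] = [10356, 16117, 13567, 11218]
r3 m[φ2→B] = [20, 18, 19, 24]
r3 m[φ2→M] = [962, 1656, 2433, 1395]
r3 m[φ3→K] = [3, 1, 7, 7]
r3 m[φ4→L] = [9, 3, 7, 8]
r3 m[R→φ0] = [1, 1, 1, 1]
r3 m[L→φ0] = [207, 54, 231, 144]
r3 m[L→φ1] = [765, 237, 581, 568]
r3 m[L→φ4] = [1955, 1422, 2739, 1278]
r3 m[B→φ0] = [20, 18, 19, 24]
r3 m[B→φ2] = [79, 65, 96, 78]
r3 m[M→φ2] = [1, 1, 1, 1]
r3 m[K→φ1] = [3, 1, 7, 7]
r3 m[K→φ3] = [21, 26, 23, 22]
r4 m[φ0→R] = [232272, 283977, 296121, 227982]
r4 m[φ0→L] = [1734, 1590, 1678, 1444]
r4 m[φ0→B] = [12795, 10500, 15132, 12831]
r4 m[φ1→L] = [93, 88, 155, 68]
r4 m[φ1→K] = [10356, 16117, 13567, 11218]
r4 m[φ2→B] = [20, 18, 19, 24]
r4 m[φ2→M] = [962, 1656, 2433, 1395]
r4 m[φ3→K] = [3, 1, 7, 7]
r4 m[φ4→L] = [9, 3, 7, 8]
r4 m[R→φ0] = [1, 1, 1, 1]
r4 m[L→φ0] = [837, 264, 1085, 544]
r4 m[L→φ1] = [15606, 4770, 11746, 11552]
r4 m[L→φ4] = [161262, 139920, 260090, 98192]
r4 m[B→φ0] = [20, 18, 19, 24]
r4 m[B→φ2] = [12795, 10500, 15132, 12831]
r4 m[M→φ2] = [1, 1, 1, 1]
r4 m[K→φ1] = [3, 1, 7, 7]
r4 m[K→φ3] = [10356, 16117, 13567, 11218]
r5 m[φ0→R] = [1008394, 1217433, 1266261, 985196]
r5 m[φ0→L] = [1734, 1590, 1678, 1444]
r5 m[φ0→B] = [55763, 44784, 65456, 54677]
r5 m[φ1→L] = [93, 88, 155, 68]
r5 m[φ1→K] = [209964, 327554, 275474, 227360]
r5 m[φ2→B] = [20, 18, 19, 24]
r5 m[φ2→M] = [156135, 268098, 391329, 224790]
r5 m[φ3→K] = [3, 1, 7, 7]
r5 m[φ4→L] = [9, 3, 7, 8]
r5 m[R→φ0] = [1, 1, 1, 1]
r5 m[L→φ0] = [837, 264, 1085, 544]
r5 m[L→φ1] = [15606, 4770, 11746, 11552]
r5 m[L→φ4] = [161262, 139920, 260090, 98192]
r5 m[B→φ0] = [20, 18, 19, 24]
r5 m[B→φ2] = [12795, 10500, 15132, 12831]
r5 m[M→φ2] = [1, 1, 1, 1]
r5 m[K→φ1] = [3, 1, 7, 7]
r5 m[K→φ3] = [10356, 16117, 13567, 11218]
r6 m[φ0→R] = [1008394, 1217433, 1266261, 985196]
r6 m[φ0→L] = [1734, 1590, 1678, 1444]
r6 m[φ0→B] = [55763, 44784, 65456, 54677]
r6 m[φ1→L] = [93, 88, 155, 68]
r6 m[φ1→K] = [209964, 327554, 275474, 227360]
r6 m[φ2→B] = [20, 18, 19, 24]
r6 m[φ2→M] = [156135, 268098, 391329, 224790]
r6 m[φ3→K] = [3, 1, 7, 7]
r6 m[φ4→L] = [9, 3, 7, 8]
r6 m[R→φ0] = [1, 1, 1, 1]
r6 m[L→φ0] = [837, 264, 1085, 544]
r6 m[L→φ1] = [15606, 4770, 11746, 11552]
r6 m[L→φ4] = [161262, 139920, 260090, 98192]
r6 m[B→φ0] = [20, 18, 19, 24]
r6 m[B→φ2] = [55763, 44784, 65456, 54677]
r6 m[M→φ2] = [1, 1, 1, 1]
r6 m[K→φ1] = [3, 1, 7, 7]
r6 m[K→φ3] = [209964, 327554, 275474, 227360]
r7 m[φ0→R] = [1008394, 1217433, 1266261, 985196]
r7 m[φ0→L] = [1734, 1590, 1678, 1444]
r7 m[φ0→B] = [55763, 44784, 65456, 54677]
r7 m[φ1→L] = [93, 88, 155, 68]
r7 m[φ1→K] = [209964, 327554, 275474, 227360]
r7 m[φ2→B] = [20, 18, 19, 24]
r7 m[φ2→M] = [671047, 1149452, 1687737, 969048]
r7 m[φ3→K] = [3, 1, 7, 7]
r7 m[φ4→L] = [9, 3, 7, 8]
r7 m[R→φ0] = [1, 1, 1, 1]
r7 m[L→φ0] = [837, 264, 1085, 544]
r7 m[L→φ1] = [15606, 4770, 11746, 11552]
r7 m[L→φ4] = [161262, 139920, 260090, 98192]
r7 m[B→φ0] = [20, 18, 19, 24]
r7 m[B→φ2] = [55763, 44784, 65456, 54677]
r7 m[M→φ2] = [1, 1, 1, 1]
r7 m[K→φ1] = [3, 1, 7, 7]
r7 m[K→φ3] = [209964, 327554, 275474, 227360]
r8 m[φ0→R] = [1008394, 1217433, 1266261, 985196]
r8 m[φ0→L] = [1734, 1590, 1678, 1444]
r8 m[φ0→B] = [55763, 44784, 65456, 54677]
r8 m[φ1→L] = [93, 88, 155, 68]
r8 m[φ1→K] = [209964, 327554, 275474, 227360]
r8 m[φ2→B] = [20, 18, 19, 24]
r8 m[φ2→M] = [671047, 1149452, 1687737, 969048]
r8 m[φ3→K] = [3, 1, 7, 7]
r8 m[φ4→L] = [9, 3, 7, 8]
r8 m[R→φ0] = [1, 1, 1, 1]
r8 m[L→φ0] = [837, 264, 1085, 544]
r8 m[L→φ1] = [15606, 4770, 11746, 11552]
r8 m[L→φ4] = [161262, 139920, 260090, 98192]
r8 m[B→φ0] = [20, 18, 19, 24]
r8 m[B→φ2] = [55763, 44784, 65456, 54677]
r8 m[M→φ2] = [1, 1, 1, 1]
r8 m[K→φ1] = [3, 1, 7, 7]
r8 m[K→φ3] = [209964, 327554, 275474, 227360]
fixed point reached at round 8
b[R] = ⊗ incoming = [1008394, 1217433, 1266261, 985196]

b[R] = [1008394, 1217433, 1266261, 985196]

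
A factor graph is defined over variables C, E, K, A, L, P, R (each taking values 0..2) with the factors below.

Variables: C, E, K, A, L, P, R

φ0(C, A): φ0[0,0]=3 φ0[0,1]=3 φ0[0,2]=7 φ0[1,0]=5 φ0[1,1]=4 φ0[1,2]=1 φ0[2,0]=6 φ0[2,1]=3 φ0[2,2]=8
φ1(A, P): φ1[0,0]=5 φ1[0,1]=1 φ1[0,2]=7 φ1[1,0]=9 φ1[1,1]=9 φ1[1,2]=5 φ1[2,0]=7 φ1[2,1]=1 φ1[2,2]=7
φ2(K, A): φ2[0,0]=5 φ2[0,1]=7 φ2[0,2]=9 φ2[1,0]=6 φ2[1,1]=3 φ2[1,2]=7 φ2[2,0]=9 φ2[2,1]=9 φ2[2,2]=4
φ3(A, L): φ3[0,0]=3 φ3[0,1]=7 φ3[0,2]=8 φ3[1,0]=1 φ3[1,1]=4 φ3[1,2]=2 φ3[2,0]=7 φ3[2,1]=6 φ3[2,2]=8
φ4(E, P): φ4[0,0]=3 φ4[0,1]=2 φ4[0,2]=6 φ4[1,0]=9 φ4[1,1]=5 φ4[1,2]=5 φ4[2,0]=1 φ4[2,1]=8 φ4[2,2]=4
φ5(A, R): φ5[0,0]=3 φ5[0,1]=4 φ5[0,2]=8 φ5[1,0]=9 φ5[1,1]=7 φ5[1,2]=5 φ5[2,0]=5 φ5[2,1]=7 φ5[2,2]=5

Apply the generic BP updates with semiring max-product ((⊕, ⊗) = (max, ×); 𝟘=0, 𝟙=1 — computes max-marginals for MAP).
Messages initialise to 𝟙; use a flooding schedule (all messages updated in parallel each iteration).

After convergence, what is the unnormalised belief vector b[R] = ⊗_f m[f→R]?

b[R] = [181440, 254016, 181440]

init: all messages = 𝟙 over 3 values
r1 m[φ0→C] = [7, 5, 8]
r1 m[φ0→A] = [6, 4, 8]
r1 m[φ1→A] = [7, 9, 7]
r1 m[φ1→P] = [9, 9, 7]
r1 m[φ2→K] = [9, 7, 9]
r1 m[φ2→A] = [9, 9, 9]
r1 m[φ3→A] = [8, 4, 8]
r1 m[φ3→L] = [7, 7, 8]
r1 m[φ4→E] = [6, 9, 8]
r1 m[φ4→P] = [9, 8, 6]
r1 m[φ5→A] = [8, 9, 7]
r1 m[φ5→R] = [9, 7, 8]
r1 m[C→φ0] = [1, 1, 1]
r1 m[E→φ4] = [1, 1, 1]
r1 m[K→φ2] = [1, 1, 1]
r1 m[A→φ0] = [1, 1, 1]
r1 m[A→φ1] = [1, 1, 1]
r1 m[A→φ2] = [1, 1, 1]
r1 m[A→φ3] = [1, 1, 1]
r1 m[A→φ5] = [1, 1, 1]
r1 m[L→φ3] = [1, 1, 1]
r1 m[P→φ1] = [1, 1, 1]
r1 m[P→φ4] = [1, 1, 1]
r1 m[R→φ5] = [1, 1, 1]
r2 m[φ0→C] = [7, 5, 8]
r2 m[φ0→A] = [6, 4, 8]
r2 m[φ1→A] = [7, 9, 7]
r2 m[φ1→P] = [9, 9, 7]
r2 m[φ2→K] = [9, 7, 9]
r2 m[φ2→A] = [9, 9, 9]
r2 m[φ3→A] = [8, 4, 8]
r2 m[φ3→L] = [7, 7, 8]
r2 m[φ4→E] = [6, 9, 8]
r2 m[φ4→P] = [9, 8, 6]
r2 m[φ5→A] = [8, 9, 7]
r2 m[φ5→R] = [9, 7, 8]
r2 m[C→φ0] = [1, 1, 1]
r2 m[E→φ4] = [1, 1, 1]
r2 m[K→φ2] = [1, 1, 1]
r2 m[A→φ0] = [4032, 2916, 3528]
r2 m[A→φ1] = [3456, 1296, 4032]
r2 m[A→φ2] = [2688, 1296, 3136]
r2 m[A→φ3] = [3024, 2916, 3528]
r2 m[A→φ5] = [3024, 1296, 4032]
r2 m[L→φ3] = [1, 1, 1]
r2 m[P→φ1] = [9, 8, 6]
r2 m[P→φ4] = [9, 9, 7]
r2 m[R→φ5] = [1, 1, 1]
r3 m[φ0→C] = [24696, 20160, 28224]
r3 m[φ0→A] = [6, 4, 8]
r3 m[φ1→A] = [45, 81, 63]
r3 m[φ1→P] = [28224, 11664, 28224]
r3 m[φ2→K] = [28224, 21952, 24192]
r3 m[φ2→A] = [9, 9, 9]
r3 m[φ3→A] = [8, 4, 8]
r3 m[φ3→L] = [24696, 21168, 28224]
r3 m[φ4→E] = [42, 81, 72]
r3 m[φ4→P] = [9, 8, 6]
r3 m[φ5→A] = [8, 9, 7]
r3 m[φ5→R] = [20160, 28224, 24192]
r3 m[C→φ0] = [1, 1, 1]
r3 m[E→φ4] = [1, 1, 1]
r3 m[K→φ2] = [1, 1, 1]
r3 m[A→φ0] = [4032, 2916, 3528]
r3 m[A→φ1] = [3456, 1296, 4032]
r3 m[A→φ2] = [2688, 1296, 3136]
r3 m[A→φ3] = [3024, 2916, 3528]
r3 m[A→φ5] = [3024, 1296, 4032]
r3 m[L→φ3] = [1, 1, 1]
r3 m[P→φ1] = [9, 8, 6]
r3 m[P→φ4] = [9, 9, 7]
r3 m[R→φ5] = [1, 1, 1]
r4 m[φ0→C] = [24696, 20160, 28224]
r4 m[φ0→A] = [6, 4, 8]
r4 m[φ1→A] = [45, 81, 63]
r4 m[φ1→P] = [28224, 11664, 28224]
r4 m[φ2→K] = [28224, 21952, 24192]
r4 m[φ2→A] = [9, 9, 9]
r4 m[φ3→A] = [8, 4, 8]
r4 m[φ3→L] = [24696, 21168, 28224]
r4 m[φ4→E] = [42, 81, 72]
r4 m[φ4→P] = [9, 8, 6]
r4 m[φ5→A] = [8, 9, 7]
r4 m[φ5→R] = [20160, 28224, 24192]
r4 m[C→φ0] = [1, 1, 1]
r4 m[E→φ4] = [1, 1, 1]
r4 m[K→φ2] = [1, 1, 1]
r4 m[A→φ0] = [25920, 26244, 31752]
r4 m[A→φ1] = [3456, 1296, 4032]
r4 m[A→φ2] = [17280, 11664, 28224]
r4 m[A→φ3] = [19440, 26244, 31752]
r4 m[A→φ5] = [19440, 11664, 36288]
r4 m[L→φ3] = [1, 1, 1]
r4 m[P→φ1] = [9, 8, 6]
r4 m[P→φ4] = [28224, 11664, 28224]
r4 m[R→φ5] = [1, 1, 1]
r5 m[φ0→C] = [222264, 129600, 254016]
r5 m[φ0→A] = [6, 4, 8]
r5 m[φ1→A] = [45, 81, 63]
r5 m[φ1→P] = [28224, 11664, 28224]
r5 m[φ2→K] = [254016, 197568, 155520]
r5 m[φ2→A] = [9, 9, 9]
r5 m[φ3→A] = [8, 4, 8]
r5 m[φ3→L] = [222264, 190512, 254016]
r5 m[φ4→E] = [169344, 254016, 112896]
r5 m[φ4→P] = [9, 8, 6]
r5 m[φ5→A] = [8, 9, 7]
r5 m[φ5→R] = [181440, 254016, 181440]
r5 m[C→φ0] = [1, 1, 1]
r5 m[E→φ4] = [1, 1, 1]
r5 m[K→φ2] = [1, 1, 1]
r5 m[A→φ0] = [25920, 26244, 31752]
r5 m[A→φ1] = [3456, 1296, 4032]
r5 m[A→φ2] = [17280, 11664, 28224]
r5 m[A→φ3] = [19440, 26244, 31752]
r5 m[A→φ5] = [19440, 11664, 36288]
r5 m[L→φ3] = [1, 1, 1]
r5 m[P→φ1] = [9, 8, 6]
r5 m[P→φ4] = [28224, 11664, 28224]
r5 m[R→φ5] = [1, 1, 1]
r6 m[φ0→C] = [222264, 129600, 254016]
r6 m[φ0→A] = [6, 4, 8]
r6 m[φ1→A] = [45, 81, 63]
r6 m[φ1→P] = [28224, 11664, 28224]
r6 m[φ2→K] = [254016, 197568, 155520]
r6 m[φ2→A] = [9, 9, 9]
r6 m[φ3→A] = [8, 4, 8]
r6 m[φ3→L] = [222264, 190512, 254016]
r6 m[φ4→E] = [169344, 254016, 112896]
r6 m[φ4→P] = [9, 8, 6]
r6 m[φ5→A] = [8, 9, 7]
r6 m[φ5→R] = [181440, 254016, 181440]
r6 m[C→φ0] = [1, 1, 1]
r6 m[E→φ4] = [1, 1, 1]
r6 m[K→φ2] = [1, 1, 1]
r6 m[A→φ0] = [25920, 26244, 31752]
r6 m[A→φ1] = [3456, 1296, 4032]
r6 m[A→φ2] = [17280, 11664, 28224]
r6 m[A→φ3] = [19440, 26244, 31752]
r6 m[A→φ5] = [19440, 11664, 36288]
r6 m[L→φ3] = [1, 1, 1]
r6 m[P→φ1] = [9, 8, 6]
r6 m[P→φ4] = [28224, 11664, 28224]
r6 m[R→φ5] = [1, 1, 1]
fixed point reached at round 6
b[R] = ⊗ incoming = [181440, 254016, 181440]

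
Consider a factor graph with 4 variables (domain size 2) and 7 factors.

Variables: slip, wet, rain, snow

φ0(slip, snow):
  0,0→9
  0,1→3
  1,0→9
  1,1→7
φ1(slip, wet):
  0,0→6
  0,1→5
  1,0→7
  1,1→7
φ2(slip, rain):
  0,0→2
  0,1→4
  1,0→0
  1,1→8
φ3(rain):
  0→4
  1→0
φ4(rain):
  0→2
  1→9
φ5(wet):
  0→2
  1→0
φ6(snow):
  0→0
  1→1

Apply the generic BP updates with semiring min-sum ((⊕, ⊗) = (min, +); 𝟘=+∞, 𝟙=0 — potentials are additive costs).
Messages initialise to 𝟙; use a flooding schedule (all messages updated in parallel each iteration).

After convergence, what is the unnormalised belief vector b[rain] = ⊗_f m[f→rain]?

b[rain] = [17, 22]

init: all messages = 𝟙 over 2 values
r1 m[φ0→slip] = [3, 7]
r1 m[φ0→snow] = [9, 3]
r1 m[φ1→slip] = [5, 7]
r1 m[φ1→wet] = [6, 5]
r1 m[φ2→slip] = [2, 0]
r1 m[φ2→rain] = [0, 4]
r1 m[φ3→rain] = [4, 0]
r1 m[φ4→rain] = [2, 9]
r1 m[φ5→wet] = [2, 0]
r1 m[φ6→snow] = [0, 1]
r1 m[slip→φ0] = [0, 0]
r1 m[slip→φ1] = [0, 0]
r1 m[slip→φ2] = [0, 0]
r1 m[wet→φ1] = [0, 0]
r1 m[wet→φ5] = [0, 0]
r1 m[rain→φ2] = [0, 0]
r1 m[rain→φ3] = [0, 0]
r1 m[rain→φ4] = [0, 0]
r1 m[snow→φ0] = [0, 0]
r1 m[snow→φ6] = [0, 0]
r2 m[φ0→slip] = [3, 7]
r2 m[φ0→snow] = [9, 3]
r2 m[φ1→slip] = [5, 7]
r2 m[φ1→wet] = [6, 5]
r2 m[φ2→slip] = [2, 0]
r2 m[φ2→rain] = [0, 4]
r2 m[φ3→rain] = [4, 0]
r2 m[φ4→rain] = [2, 9]
r2 m[φ5→wet] = [2, 0]
r2 m[φ6→snow] = [0, 1]
r2 m[slip→φ0] = [7, 7]
r2 m[slip→φ1] = [5, 7]
r2 m[slip→φ2] = [8, 14]
r2 m[wet→φ1] = [2, 0]
r2 m[wet→φ5] = [6, 5]
r2 m[rain→φ2] = [6, 9]
r2 m[rain→φ3] = [2, 13]
r2 m[rain→φ4] = [4, 4]
r2 m[snow→φ0] = [0, 1]
r2 m[snow→φ6] = [9, 3]
r3 m[φ0→slip] = [4, 8]
r3 m[φ0→snow] = [16, 10]
r3 m[φ1→slip] = [5, 7]
r3 m[φ1→wet] = [11, 10]
r3 m[φ2→slip] = [8, 6]
r3 m[φ2→rain] = [10, 12]
r3 m[φ3→rain] = [4, 0]
r3 m[φ4→rain] = [2, 9]
r3 m[φ5→wet] = [2, 0]
r3 m[φ6→snow] = [0, 1]
r3 m[slip→φ0] = [7, 7]
r3 m[slip→φ1] = [5, 7]
r3 m[slip→φ2] = [8, 14]
r3 m[wet→φ1] = [2, 0]
r3 m[wet→φ5] = [6, 5]
r3 m[rain→φ2] = [6, 9]
r3 m[rain→φ3] = [2, 13]
r3 m[rain→φ4] = [4, 4]
r3 m[snow→φ0] = [0, 1]
r3 m[snow→φ6] = [9, 3]
r4 m[φ0→slip] = [4, 8]
r4 m[φ0→snow] = [16, 10]
r4 m[φ1→slip] = [5, 7]
r4 m[φ1→wet] = [11, 10]
r4 m[φ2→slip] = [8, 6]
r4 m[φ2→rain] = [10, 12]
r4 m[φ3→rain] = [4, 0]
r4 m[φ4→rain] = [2, 9]
r4 m[φ5→wet] = [2, 0]
r4 m[φ6→snow] = [0, 1]
r4 m[slip→φ0] = [13, 13]
r4 m[slip→φ1] = [12, 14]
r4 m[slip→φ2] = [9, 15]
r4 m[wet→φ1] = [2, 0]
r4 m[wet→φ5] = [11, 10]
r4 m[rain→φ2] = [6, 9]
r4 m[rain→φ3] = [12, 21]
r4 m[rain→φ4] = [14, 12]
r4 m[snow→φ0] = [0, 1]
r4 m[snow→φ6] = [16, 10]
r5 m[φ0→slip] = [4, 8]
r5 m[φ0→snow] = [22, 16]
r5 m[φ1→slip] = [5, 7]
r5 m[φ1→wet] = [18, 17]
r5 m[φ2→slip] = [8, 6]
r5 m[φ2→rain] = [11, 13]
r5 m[φ3→rain] = [4, 0]
r5 m[φ4→rain] = [2, 9]
r5 m[φ5→wet] = [2, 0]
r5 m[φ6→snow] = [0, 1]
r5 m[slip→φ0] = [13, 13]
r5 m[slip→φ1] = [12, 14]
r5 m[slip→φ2] = [9, 15]
r5 m[wet→φ1] = [2, 0]
r5 m[wet→φ5] = [11, 10]
r5 m[rain→φ2] = [6, 9]
r5 m[rain→φ3] = [12, 21]
r5 m[rain→φ4] = [14, 12]
r5 m[snow→φ0] = [0, 1]
r5 m[snow→φ6] = [16, 10]
r6 m[φ0→slip] = [4, 8]
r6 m[φ0→snow] = [22, 16]
r6 m[φ1→slip] = [5, 7]
r6 m[φ1→wet] = [18, 17]
r6 m[φ2→slip] = [8, 6]
r6 m[φ2→rain] = [11, 13]
r6 m[φ3→rain] = [4, 0]
r6 m[φ4→rain] = [2, 9]
r6 m[φ5→wet] = [2, 0]
r6 m[φ6→snow] = [0, 1]
r6 m[slip→φ0] = [13, 13]
r6 m[slip→φ1] = [12, 14]
r6 m[slip→φ2] = [9, 15]
r6 m[wet→φ1] = [2, 0]
r6 m[wet→φ5] = [18, 17]
r6 m[rain→φ2] = [6, 9]
r6 m[rain→φ3] = [13, 22]
r6 m[rain→φ4] = [15, 13]
r6 m[snow→φ0] = [0, 1]
r6 m[snow→φ6] = [22, 16]
r7 m[φ0→slip] = [4, 8]
r7 m[φ0→snow] = [22, 16]
r7 m[φ1→slip] = [5, 7]
r7 m[φ1→wet] = [18, 17]
r7 m[φ2→slip] = [8, 6]
r7 m[φ2→rain] = [11, 13]
r7 m[φ3→rain] = [4, 0]
r7 m[φ4→rain] = [2, 9]
r7 m[φ5→wet] = [2, 0]
r7 m[φ6→snow] = [0, 1]
r7 m[slip→φ0] = [13, 13]
r7 m[slip→φ1] = [12, 14]
r7 m[slip→φ2] = [9, 15]
r7 m[wet→φ1] = [2, 0]
r7 m[wet→φ5] = [18, 17]
r7 m[rain→φ2] = [6, 9]
r7 m[rain→φ3] = [13, 22]
r7 m[rain→φ4] = [15, 13]
r7 m[snow→φ0] = [0, 1]
r7 m[snow→φ6] = [22, 16]
fixed point reached at round 7
b[rain] = ⊗ incoming = [17, 22]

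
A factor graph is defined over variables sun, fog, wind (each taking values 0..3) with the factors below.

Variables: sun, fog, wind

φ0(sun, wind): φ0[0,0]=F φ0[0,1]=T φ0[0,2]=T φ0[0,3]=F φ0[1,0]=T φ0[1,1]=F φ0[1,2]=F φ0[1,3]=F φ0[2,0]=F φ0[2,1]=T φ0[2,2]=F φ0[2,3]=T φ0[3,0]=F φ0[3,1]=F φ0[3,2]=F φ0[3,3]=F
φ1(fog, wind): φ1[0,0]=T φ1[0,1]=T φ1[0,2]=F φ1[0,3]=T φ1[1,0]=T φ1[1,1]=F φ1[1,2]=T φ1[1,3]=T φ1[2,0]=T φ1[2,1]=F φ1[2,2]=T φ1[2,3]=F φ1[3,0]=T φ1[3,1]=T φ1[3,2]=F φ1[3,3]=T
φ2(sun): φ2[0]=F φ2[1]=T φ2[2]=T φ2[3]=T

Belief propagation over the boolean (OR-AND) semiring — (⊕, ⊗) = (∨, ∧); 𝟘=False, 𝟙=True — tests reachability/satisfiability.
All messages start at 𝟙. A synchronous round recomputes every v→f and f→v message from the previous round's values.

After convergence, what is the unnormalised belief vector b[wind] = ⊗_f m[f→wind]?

init: all messages = 𝟙 over 4 values
r1 m[φ0→sun] = [T, T, T, F]
r1 m[φ0→wind] = [T, T, T, T]
r1 m[φ1→fog] = [T, T, T, T]
r1 m[φ1→wind] = [T, T, T, T]
r1 m[φ2→sun] = [F, T, T, T]
r1 m[sun→φ0] = [T, T, T, T]
r1 m[sun→φ2] = [T, T, T, T]
r1 m[fog→φ1] = [T, T, T, T]
r1 m[wind→φ0] = [T, T, T, T]
r1 m[wind→φ1] = [T, T, T, T]
r2 m[φ0→sun] = [T, T, T, F]
r2 m[φ0→wind] = [T, T, T, T]
r2 m[φ1→fog] = [T, T, T, T]
r2 m[φ1→wind] = [T, T, T, T]
r2 m[φ2→sun] = [F, T, T, T]
r2 m[sun→φ0] = [F, T, T, T]
r2 m[sun→φ2] = [T, T, T, F]
r2 m[fog→φ1] = [T, T, T, T]
r2 m[wind→φ0] = [T, T, T, T]
r2 m[wind→φ1] = [T, T, T, T]
r3 m[φ0→sun] = [T, T, T, F]
r3 m[φ0→wind] = [T, T, F, T]
r3 m[φ1→fog] = [T, T, T, T]
r3 m[φ1→wind] = [T, T, T, T]
r3 m[φ2→sun] = [F, T, T, T]
r3 m[sun→φ0] = [F, T, T, T]
r3 m[sun→φ2] = [T, T, T, F]
r3 m[fog→φ1] = [T, T, T, T]
r3 m[wind→φ0] = [T, T, T, T]
r3 m[wind→φ1] = [T, T, T, T]
r4 m[φ0→sun] = [T, T, T, F]
r4 m[φ0→wind] = [T, T, F, T]
r4 m[φ1→fog] = [T, T, T, T]
r4 m[φ1→wind] = [T, T, T, T]
r4 m[φ2→sun] = [F, T, T, T]
r4 m[sun→φ0] = [F, T, T, T]
r4 m[sun→φ2] = [T, T, T, F]
r4 m[fog→φ1] = [T, T, T, T]
r4 m[wind→φ0] = [T, T, T, T]
r4 m[wind→φ1] = [T, T, F, T]
r5 m[φ0→sun] = [T, T, T, F]
r5 m[φ0→wind] = [T, T, F, T]
r5 m[φ1→fog] = [T, T, T, T]
r5 m[φ1→wind] = [T, T, T, T]
r5 m[φ2→sun] = [F, T, T, T]
r5 m[sun→φ0] = [F, T, T, T]
r5 m[sun→φ2] = [T, T, T, F]
r5 m[fog→φ1] = [T, T, T, T]
r5 m[wind→φ0] = [T, T, T, T]
r5 m[wind→φ1] = [T, T, F, T]
fixed point reached at round 5
b[wind] = ⊗ incoming = [T, T, F, T]

b[wind] = [T, T, F, T]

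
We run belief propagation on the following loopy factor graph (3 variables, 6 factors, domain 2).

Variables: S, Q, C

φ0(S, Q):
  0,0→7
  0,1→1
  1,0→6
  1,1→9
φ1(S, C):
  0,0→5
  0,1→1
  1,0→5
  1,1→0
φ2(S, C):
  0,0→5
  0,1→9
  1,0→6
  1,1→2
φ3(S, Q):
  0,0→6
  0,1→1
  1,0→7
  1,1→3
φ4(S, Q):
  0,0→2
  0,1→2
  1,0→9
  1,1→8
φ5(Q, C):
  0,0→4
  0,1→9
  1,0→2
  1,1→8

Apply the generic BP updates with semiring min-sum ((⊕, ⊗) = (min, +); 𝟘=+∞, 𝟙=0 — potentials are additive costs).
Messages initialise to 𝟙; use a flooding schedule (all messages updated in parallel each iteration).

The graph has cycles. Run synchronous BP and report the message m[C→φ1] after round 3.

message @ round 3 = [7, 10]

init: all messages = 𝟙 over 2 values
r1 m[φ0→S] = [1, 6]
r1 m[φ0→Q] = [6, 1]
r1 m[φ1→S] = [1, 0]
r1 m[φ1→C] = [5, 0]
r1 m[φ2→S] = [5, 2]
r1 m[φ2→C] = [5, 2]
r1 m[φ3→S] = [1, 3]
r1 m[φ3→Q] = [6, 1]
r1 m[φ4→S] = [2, 8]
r1 m[φ4→Q] = [2, 2]
r1 m[φ5→Q] = [4, 2]
r1 m[φ5→C] = [2, 8]
r1 m[S→φ0] = [0, 0]
r1 m[S→φ1] = [0, 0]
r1 m[S→φ2] = [0, 0]
r1 m[S→φ3] = [0, 0]
r1 m[S→φ4] = [0, 0]
r1 m[Q→φ0] = [0, 0]
r1 m[Q→φ3] = [0, 0]
r1 m[Q→φ4] = [0, 0]
r1 m[Q→φ5] = [0, 0]
r1 m[C→φ1] = [0, 0]
r1 m[C→φ2] = [0, 0]
r1 m[C→φ5] = [0, 0]
r2 m[φ0→S] = [1, 6]
r2 m[φ0→Q] = [6, 1]
r2 m[φ1→S] = [1, 0]
r2 m[φ1→C] = [5, 0]
r2 m[φ2→S] = [5, 2]
r2 m[φ2→C] = [5, 2]
r2 m[φ3→S] = [1, 3]
r2 m[φ3→Q] = [6, 1]
r2 m[φ4→S] = [2, 8]
r2 m[φ4→Q] = [2, 2]
r2 m[φ5→Q] = [4, 2]
r2 m[φ5→C] = [2, 8]
r2 m[S→φ0] = [9, 13]
r2 m[S→φ1] = [9, 19]
r2 m[S→φ2] = [5, 17]
r2 m[S→φ3] = [9, 16]
r2 m[S→φ4] = [8, 11]
r2 m[Q→φ0] = [12, 5]
r2 m[Q→φ3] = [12, 5]
r2 m[Q→φ4] = [16, 4]
r2 m[Q→φ5] = [14, 4]
r2 m[C→φ1] = [7, 10]
r2 m[C→φ2] = [7, 8]
r2 m[C→φ5] = [10, 2]
r3 m[φ0→S] = [6, 14]
r3 m[φ0→Q] = [16, 10]
r3 m[φ1→S] = [11, 10]
r3 m[φ1→C] = [14, 10]
r3 m[φ2→S] = [12, 10]
r3 m[φ2→C] = [10, 14]
r3 m[φ3→S] = [6, 8]
r3 m[φ3→Q] = [15, 10]
r3 m[φ4→S] = [6, 12]
r3 m[φ4→Q] = [10, 10]
r3 m[φ5→Q] = [11, 10]
r3 m[φ5→C] = [6, 12]
r3 m[S→φ0] = [9, 13]
r3 m[S→φ1] = [9, 19]
r3 m[S→φ2] = [5, 17]
r3 m[S→φ3] = [9, 16]
r3 m[S→φ4] = [8, 11]
r3 m[Q→φ0] = [12, 5]
r3 m[Q→φ3] = [12, 5]
r3 m[Q→φ4] = [16, 4]
r3 m[Q→φ5] = [14, 4]
r3 m[C→φ1] = [7, 10]
r3 m[C→φ2] = [7, 8]
r3 m[C→φ5] = [10, 2]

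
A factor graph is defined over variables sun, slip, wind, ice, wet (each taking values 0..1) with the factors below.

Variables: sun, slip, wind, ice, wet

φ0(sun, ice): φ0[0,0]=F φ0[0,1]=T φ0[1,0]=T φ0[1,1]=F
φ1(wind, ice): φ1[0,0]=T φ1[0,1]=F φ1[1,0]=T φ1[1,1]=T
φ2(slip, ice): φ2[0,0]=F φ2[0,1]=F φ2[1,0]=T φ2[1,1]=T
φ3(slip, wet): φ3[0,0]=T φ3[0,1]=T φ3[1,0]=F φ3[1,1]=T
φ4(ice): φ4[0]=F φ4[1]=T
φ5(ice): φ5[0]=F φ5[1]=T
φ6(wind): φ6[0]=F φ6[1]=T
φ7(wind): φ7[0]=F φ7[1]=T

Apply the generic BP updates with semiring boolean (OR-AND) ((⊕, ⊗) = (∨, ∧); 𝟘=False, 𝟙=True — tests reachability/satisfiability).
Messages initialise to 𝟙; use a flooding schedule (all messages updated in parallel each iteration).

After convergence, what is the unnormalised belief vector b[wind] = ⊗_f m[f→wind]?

init: all messages = 𝟙 over 2 values
r1 m[φ0→sun] = [T, T]
r1 m[φ0→ice] = [T, T]
r1 m[φ1→wind] = [T, T]
r1 m[φ1→ice] = [T, T]
r1 m[φ2→slip] = [F, T]
r1 m[φ2→ice] = [T, T]
r1 m[φ3→slip] = [T, T]
r1 m[φ3→wet] = [T, T]
r1 m[φ4→ice] = [F, T]
r1 m[φ5→ice] = [F, T]
r1 m[φ6→wind] = [F, T]
r1 m[φ7→wind] = [F, T]
r1 m[sun→φ0] = [T, T]
r1 m[slip→φ2] = [T, T]
r1 m[slip→φ3] = [T, T]
r1 m[wind→φ1] = [T, T]
r1 m[wind→φ6] = [T, T]
r1 m[wind→φ7] = [T, T]
r1 m[ice→φ0] = [T, T]
r1 m[ice→φ1] = [T, T]
r1 m[ice→φ2] = [T, T]
r1 m[ice→φ4] = [T, T]
r1 m[ice→φ5] = [T, T]
r1 m[wet→φ3] = [T, T]
r2 m[φ0→sun] = [T, T]
r2 m[φ0→ice] = [T, T]
r2 m[φ1→wind] = [T, T]
r2 m[φ1→ice] = [T, T]
r2 m[φ2→slip] = [F, T]
r2 m[φ2→ice] = [T, T]
r2 m[φ3→slip] = [T, T]
r2 m[φ3→wet] = [T, T]
r2 m[φ4→ice] = [F, T]
r2 m[φ5→ice] = [F, T]
r2 m[φ6→wind] = [F, T]
r2 m[φ7→wind] = [F, T]
r2 m[sun→φ0] = [T, T]
r2 m[slip→φ2] = [T, T]
r2 m[slip→φ3] = [F, T]
r2 m[wind→φ1] = [F, T]
r2 m[wind→φ6] = [F, T]
r2 m[wind→φ7] = [F, T]
r2 m[ice→φ0] = [F, T]
r2 m[ice→φ1] = [F, T]
r2 m[ice→φ2] = [F, T]
r2 m[ice→φ4] = [F, T]
r2 m[ice→φ5] = [F, T]
r2 m[wet→φ3] = [T, T]
r3 m[φ0→sun] = [T, F]
r3 m[φ0→ice] = [T, T]
r3 m[φ1→wind] = [F, T]
r3 m[φ1→ice] = [T, T]
r3 m[φ2→slip] = [F, T]
r3 m[φ2→ice] = [T, T]
r3 m[φ3→slip] = [T, T]
r3 m[φ3→wet] = [F, T]
r3 m[φ4→ice] = [F, T]
r3 m[φ5→ice] = [F, T]
r3 m[φ6→wind] = [F, T]
r3 m[φ7→wind] = [F, T]
r3 m[sun→φ0] = [T, T]
r3 m[slip→φ2] = [T, T]
r3 m[slip→φ3] = [F, T]
r3 m[wind→φ1] = [F, T]
r3 m[wind→φ6] = [F, T]
r3 m[wind→φ7] = [F, T]
r3 m[ice→φ0] = [F, T]
r3 m[ice→φ1] = [F, T]
r3 m[ice→φ2] = [F, T]
r3 m[ice→φ4] = [F, T]
r3 m[ice→φ5] = [F, T]
r3 m[wet→φ3] = [T, T]
r4 m[φ0→sun] = [T, F]
r4 m[φ0→ice] = [T, T]
r4 m[φ1→wind] = [F, T]
r4 m[φ1→ice] = [T, T]
r4 m[φ2→slip] = [F, T]
r4 m[φ2→ice] = [T, T]
r4 m[φ3→slip] = [T, T]
r4 m[φ3→wet] = [F, T]
r4 m[φ4→ice] = [F, T]
r4 m[φ5→ice] = [F, T]
r4 m[φ6→wind] = [F, T]
r4 m[φ7→wind] = [F, T]
r4 m[sun→φ0] = [T, T]
r4 m[slip→φ2] = [T, T]
r4 m[slip→φ3] = [F, T]
r4 m[wind→φ1] = [F, T]
r4 m[wind→φ6] = [F, T]
r4 m[wind→φ7] = [F, T]
r4 m[ice→φ0] = [F, T]
r4 m[ice→φ1] = [F, T]
r4 m[ice→φ2] = [F, T]
r4 m[ice→φ4] = [F, T]
r4 m[ice→φ5] = [F, T]
r4 m[wet→φ3] = [T, T]
fixed point reached at round 4
b[wind] = ⊗ incoming = [F, T]

b[wind] = [F, T]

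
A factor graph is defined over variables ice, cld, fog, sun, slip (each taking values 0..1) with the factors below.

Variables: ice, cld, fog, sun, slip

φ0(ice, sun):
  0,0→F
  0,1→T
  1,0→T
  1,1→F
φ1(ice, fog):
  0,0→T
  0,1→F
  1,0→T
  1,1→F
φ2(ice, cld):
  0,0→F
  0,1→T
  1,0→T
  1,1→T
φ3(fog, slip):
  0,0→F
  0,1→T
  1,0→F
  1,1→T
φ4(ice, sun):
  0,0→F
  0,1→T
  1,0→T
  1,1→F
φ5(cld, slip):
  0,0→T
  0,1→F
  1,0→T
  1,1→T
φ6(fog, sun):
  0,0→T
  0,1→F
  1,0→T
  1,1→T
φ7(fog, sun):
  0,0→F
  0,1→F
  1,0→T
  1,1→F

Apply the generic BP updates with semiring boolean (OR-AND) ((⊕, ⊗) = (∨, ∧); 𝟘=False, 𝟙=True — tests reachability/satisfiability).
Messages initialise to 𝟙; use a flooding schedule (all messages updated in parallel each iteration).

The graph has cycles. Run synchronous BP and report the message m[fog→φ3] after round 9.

message @ round 9 = [F, F]

init: all messages = 𝟙 over 2 values
r1 m[φ0→ice] = [T, T]
r1 m[φ0→sun] = [T, T]
r1 m[φ1→ice] = [T, T]
r1 m[φ1→fog] = [T, F]
r1 m[φ2→ice] = [T, T]
r1 m[φ2→cld] = [T, T]
r1 m[φ3→fog] = [T, T]
r1 m[φ3→slip] = [F, T]
r1 m[φ4→ice] = [T, T]
r1 m[φ4→sun] = [T, T]
r1 m[φ5→cld] = [T, T]
r1 m[φ5→slip] = [T, T]
r1 m[φ6→fog] = [T, T]
r1 m[φ6→sun] = [T, T]
r1 m[φ7→fog] = [F, T]
r1 m[φ7→sun] = [T, F]
r1 m[ice→φ0] = [T, T]
r1 m[ice→φ1] = [T, T]
r1 m[ice→φ2] = [T, T]
r1 m[ice→φ4] = [T, T]
r1 m[cld→φ2] = [T, T]
r1 m[cld→φ5] = [T, T]
r1 m[fog→φ1] = [T, T]
r1 m[fog→φ3] = [T, T]
r1 m[fog→φ6] = [T, T]
r1 m[fog→φ7] = [T, T]
r1 m[sun→φ0] = [T, T]
r1 m[sun→φ4] = [T, T]
r1 m[sun→φ6] = [T, T]
r1 m[sun→φ7] = [T, T]
r1 m[slip→φ3] = [T, T]
r1 m[slip→φ5] = [T, T]
r2 m[φ0→ice] = [T, T]
r2 m[φ0→sun] = [T, T]
r2 m[φ1→ice] = [T, T]
r2 m[φ1→fog] = [T, F]
r2 m[φ2→ice] = [T, T]
r2 m[φ2→cld] = [T, T]
r2 m[φ3→fog] = [T, T]
r2 m[φ3→slip] = [F, T]
r2 m[φ4→ice] = [T, T]
r2 m[φ4→sun] = [T, T]
r2 m[φ5→cld] = [T, T]
r2 m[φ5→slip] = [T, T]
r2 m[φ6→fog] = [T, T]
r2 m[φ6→sun] = [T, T]
r2 m[φ7→fog] = [F, T]
r2 m[φ7→sun] = [T, F]
r2 m[ice→φ0] = [T, T]
r2 m[ice→φ1] = [T, T]
r2 m[ice→φ2] = [T, T]
r2 m[ice→φ4] = [T, T]
r2 m[cld→φ2] = [T, T]
r2 m[cld→φ5] = [T, T]
r2 m[fog→φ1] = [F, T]
r2 m[fog→φ3] = [F, F]
r2 m[fog→φ6] = [F, F]
r2 m[fog→φ7] = [T, F]
r2 m[sun→φ0] = [T, F]
r2 m[sun→φ4] = [T, F]
r2 m[sun→φ6] = [T, F]
r2 m[sun→φ7] = [T, T]
r2 m[slip→φ3] = [T, T]
r2 m[slip→φ5] = [F, T]
r3 m[φ0→ice] = [F, T]
r3 m[φ0→sun] = [T, T]
r3 m[φ1→ice] = [F, F]
r3 m[φ1→fog] = [T, F]
r3 m[φ2→ice] = [T, T]
r3 m[φ2→cld] = [T, T]
r3 m[φ3→fog] = [T, T]
r3 m[φ3→slip] = [F, F]
r3 m[φ4→ice] = [F, T]
r3 m[φ4→sun] = [T, T]
r3 m[φ5→cld] = [F, T]
r3 m[φ5→slip] = [T, T]
r3 m[φ6→fog] = [T, T]
r3 m[φ6→sun] = [F, F]
r3 m[φ7→fog] = [F, T]
r3 m[φ7→sun] = [F, F]
r3 m[ice→φ0] = [T, T]
r3 m[ice→φ1] = [T, T]
r3 m[ice→φ2] = [T, T]
r3 m[ice→φ4] = [T, T]
r3 m[cld→φ2] = [T, T]
r3 m[cld→φ5] = [T, T]
r3 m[fog→φ1] = [F, T]
r3 m[fog→φ3] = [F, F]
r3 m[fog→φ6] = [F, F]
r3 m[fog→φ7] = [T, F]
r3 m[sun→φ0] = [T, F]
r3 m[sun→φ4] = [T, F]
r3 m[sun→φ6] = [T, F]
r3 m[sun→φ7] = [T, T]
r3 m[slip→φ3] = [T, T]
r3 m[slip→φ5] = [F, T]
r4 m[φ0→ice] = [F, T]
r4 m[φ0→sun] = [T, T]
r4 m[φ1→ice] = [F, F]
r4 m[φ1→fog] = [T, F]
r4 m[φ2→ice] = [T, T]
r4 m[φ2→cld] = [T, T]
r4 m[φ3→fog] = [T, T]
r4 m[φ3→slip] = [F, F]
r4 m[φ4→ice] = [F, T]
r4 m[φ4→sun] = [T, T]
r4 m[φ5→cld] = [F, T]
r4 m[φ5→slip] = [T, T]
r4 m[φ6→fog] = [T, T]
r4 m[φ6→sun] = [F, F]
r4 m[φ7→fog] = [F, T]
r4 m[φ7→sun] = [F, F]
r4 m[ice→φ0] = [F, F]
r4 m[ice→φ1] = [F, T]
r4 m[ice→φ2] = [F, F]
r4 m[ice→φ4] = [F, F]
r4 m[cld→φ2] = [F, T]
r4 m[cld→φ5] = [T, T]
r4 m[fog→φ1] = [F, T]
r4 m[fog→φ3] = [F, F]
r4 m[fog→φ6] = [F, F]
r4 m[fog→φ7] = [T, F]
r4 m[sun→φ0] = [F, F]
r4 m[sun→φ4] = [F, F]
r4 m[sun→φ6] = [F, F]
r4 m[sun→φ7] = [F, F]
r4 m[slip→φ3] = [T, T]
r4 m[slip→φ5] = [F, F]
r5 m[φ0→ice] = [F, F]
r5 m[φ0→sun] = [F, F]
r5 m[φ1→ice] = [F, F]
r5 m[φ1→fog] = [T, F]
r5 m[φ2→ice] = [T, T]
r5 m[φ2→cld] = [F, F]
r5 m[φ3→fog] = [T, T]
r5 m[φ3→slip] = [F, F]
r5 m[φ4→ice] = [F, F]
r5 m[φ4→sun] = [F, F]
r5 m[φ5→cld] = [F, F]
r5 m[φ5→slip] = [T, T]
r5 m[φ6→fog] = [F, F]
r5 m[φ6→sun] = [F, F]
r5 m[φ7→fog] = [F, F]
r5 m[φ7→sun] = [F, F]
r5 m[ice→φ0] = [F, F]
r5 m[ice→φ1] = [F, T]
r5 m[ice→φ2] = [F, F]
r5 m[ice→φ4] = [F, F]
r5 m[cld→φ2] = [F, T]
r5 m[cld→φ5] = [T, T]
r5 m[fog→φ1] = [F, T]
r5 m[fog→φ3] = [F, F]
r5 m[fog→φ6] = [F, F]
r5 m[fog→φ7] = [T, F]
r5 m[sun→φ0] = [F, F]
r5 m[sun→φ4] = [F, F]
r5 m[sun→φ6] = [F, F]
r5 m[sun→φ7] = [F, F]
r5 m[slip→φ3] = [T, T]
r5 m[slip→φ5] = [F, F]
r6 m[φ0→ice] = [F, F]
r6 m[φ0→sun] = [F, F]
r6 m[φ1→ice] = [F, F]
r6 m[φ1→fog] = [T, F]
r6 m[φ2→ice] = [T, T]
r6 m[φ2→cld] = [F, F]
r6 m[φ3→fog] = [T, T]
r6 m[φ3→slip] = [F, F]
r6 m[φ4→ice] = [F, F]
r6 m[φ4→sun] = [F, F]
r6 m[φ5→cld] = [F, F]
r6 m[φ5→slip] = [T, T]
r6 m[φ6→fog] = [F, F]
r6 m[φ6→sun] = [F, F]
r6 m[φ7→fog] = [F, F]
r6 m[φ7→sun] = [F, F]
r6 m[ice→φ0] = [F, F]
r6 m[ice→φ1] = [F, F]
r6 m[ice→φ2] = [F, F]
r6 m[ice→φ4] = [F, F]
r6 m[cld→φ2] = [F, F]
r6 m[cld→φ5] = [F, F]
r6 m[fog→φ1] = [F, F]
r6 m[fog→φ3] = [F, F]
r6 m[fog→φ6] = [F, F]
r6 m[fog→φ7] = [F, F]
r6 m[sun→φ0] = [F, F]
r6 m[sun→φ4] = [F, F]
r6 m[sun→φ6] = [F, F]
r6 m[sun→φ7] = [F, F]
r6 m[slip→φ3] = [T, T]
r6 m[slip→φ5] = [F, F]
r7 m[φ0→ice] = [F, F]
r7 m[φ0→sun] = [F, F]
r7 m[φ1→ice] = [F, F]
r7 m[φ1→fog] = [F, F]
r7 m[φ2→ice] = [F, F]
r7 m[φ2→cld] = [F, F]
r7 m[φ3→fog] = [T, T]
r7 m[φ3→slip] = [F, F]
r7 m[φ4→ice] = [F, F]
r7 m[φ4→sun] = [F, F]
r7 m[φ5→cld] = [F, F]
r7 m[φ5→slip] = [F, F]
r7 m[φ6→fog] = [F, F]
r7 m[φ6→sun] = [F, F]
r7 m[φ7→fog] = [F, F]
r7 m[φ7→sun] = [F, F]
r7 m[ice→φ0] = [F, F]
r7 m[ice→φ1] = [F, F]
r7 m[ice→φ2] = [F, F]
r7 m[ice→φ4] = [F, F]
r7 m[cld→φ2] = [F, F]
r7 m[cld→φ5] = [F, F]
r7 m[fog→φ1] = [F, F]
r7 m[fog→φ3] = [F, F]
r7 m[fog→φ6] = [F, F]
r7 m[fog→φ7] = [F, F]
r7 m[sun→φ0] = [F, F]
r7 m[sun→φ4] = [F, F]
r7 m[sun→φ6] = [F, F]
r7 m[sun→φ7] = [F, F]
r7 m[slip→φ3] = [T, T]
r7 m[slip→φ5] = [F, F]
r8 m[φ0→ice] = [F, F]
r8 m[φ0→sun] = [F, F]
r8 m[φ1→ice] = [F, F]
r8 m[φ1→fog] = [F, F]
r8 m[φ2→ice] = [F, F]
r8 m[φ2→cld] = [F, F]
r8 m[φ3→fog] = [T, T]
r8 m[φ3→slip] = [F, F]
r8 m[φ4→ice] = [F, F]
r8 m[φ4→sun] = [F, F]
r8 m[φ5→cld] = [F, F]
r8 m[φ5→slip] = [F, F]
r8 m[φ6→fog] = [F, F]
r8 m[φ6→sun] = [F, F]
r8 m[φ7→fog] = [F, F]
r8 m[φ7→sun] = [F, F]
r8 m[ice→φ0] = [F, F]
r8 m[ice→φ1] = [F, F]
r8 m[ice→φ2] = [F, F]
r8 m[ice→φ4] = [F, F]
r8 m[cld→φ2] = [F, F]
r8 m[cld→φ5] = [F, F]
r8 m[fog→φ1] = [F, F]
r8 m[fog→φ3] = [F, F]
r8 m[fog→φ6] = [F, F]
r8 m[fog→φ7] = [F, F]
r8 m[sun→φ0] = [F, F]
r8 m[sun→φ4] = [F, F]
r8 m[sun→φ6] = [F, F]
r8 m[sun→φ7] = [F, F]
r8 m[slip→φ3] = [F, F]
r8 m[slip→φ5] = [F, F]
r9 m[φ0→ice] = [F, F]
r9 m[φ0→sun] = [F, F]
r9 m[φ1→ice] = [F, F]
r9 m[φ1→fog] = [F, F]
r9 m[φ2→ice] = [F, F]
r9 m[φ2→cld] = [F, F]
r9 m[φ3→fog] = [F, F]
r9 m[φ3→slip] = [F, F]
r9 m[φ4→ice] = [F, F]
r9 m[φ4→sun] = [F, F]
r9 m[φ5→cld] = [F, F]
r9 m[φ5→slip] = [F, F]
r9 m[φ6→fog] = [F, F]
r9 m[φ6→sun] = [F, F]
r9 m[φ7→fog] = [F, F]
r9 m[φ7→sun] = [F, F]
r9 m[ice→φ0] = [F, F]
r9 m[ice→φ1] = [F, F]
r9 m[ice→φ2] = [F, F]
r9 m[ice→φ4] = [F, F]
r9 m[cld→φ2] = [F, F]
r9 m[cld→φ5] = [F, F]
r9 m[fog→φ1] = [F, F]
r9 m[fog→φ3] = [F, F]
r9 m[fog→φ6] = [F, F]
r9 m[fog→φ7] = [F, F]
r9 m[sun→φ0] = [F, F]
r9 m[sun→φ4] = [F, F]
r9 m[sun→φ6] = [F, F]
r9 m[sun→φ7] = [F, F]
r9 m[slip→φ3] = [F, F]
r9 m[slip→φ5] = [F, F]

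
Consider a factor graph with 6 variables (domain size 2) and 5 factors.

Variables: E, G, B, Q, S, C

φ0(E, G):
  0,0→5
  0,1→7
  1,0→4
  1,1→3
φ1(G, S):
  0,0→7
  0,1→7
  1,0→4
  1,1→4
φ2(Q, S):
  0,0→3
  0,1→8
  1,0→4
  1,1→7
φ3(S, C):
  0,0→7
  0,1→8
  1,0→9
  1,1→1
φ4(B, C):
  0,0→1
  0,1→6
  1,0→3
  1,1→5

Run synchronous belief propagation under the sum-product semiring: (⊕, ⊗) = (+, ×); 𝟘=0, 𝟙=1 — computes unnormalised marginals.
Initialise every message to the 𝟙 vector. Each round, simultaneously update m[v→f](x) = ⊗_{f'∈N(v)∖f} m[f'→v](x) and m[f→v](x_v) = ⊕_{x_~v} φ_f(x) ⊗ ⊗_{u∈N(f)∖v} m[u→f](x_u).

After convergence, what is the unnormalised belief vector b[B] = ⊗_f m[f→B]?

init: all messages = 𝟙 over 2 values
r1 m[φ0→E] = [12, 7]
r1 m[φ0→G] = [9, 10]
r1 m[φ1→G] = [14, 8]
r1 m[φ1→S] = [11, 11]
r1 m[φ2→Q] = [11, 11]
r1 m[φ2→S] = [7, 15]
r1 m[φ3→S] = [15, 10]
r1 m[φ3→C] = [16, 9]
r1 m[φ4→B] = [7, 8]
r1 m[φ4→C] = [4, 11]
r1 m[E→φ0] = [1, 1]
r1 m[G→φ0] = [1, 1]
r1 m[G→φ1] = [1, 1]
r1 m[B→φ4] = [1, 1]
r1 m[Q→φ2] = [1, 1]
r1 m[S→φ1] = [1, 1]
r1 m[S→φ2] = [1, 1]
r1 m[S→φ3] = [1, 1]
r1 m[C→φ3] = [1, 1]
r1 m[C→φ4] = [1, 1]
r2 m[φ0→E] = [12, 7]
r2 m[φ0→G] = [9, 10]
r2 m[φ1→G] = [14, 8]
r2 m[φ1→S] = [11, 11]
r2 m[φ2→Q] = [11, 11]
r2 m[φ2→S] = [7, 15]
r2 m[φ3→S] = [15, 10]
r2 m[φ3→C] = [16, 9]
r2 m[φ4→B] = [7, 8]
r2 m[φ4→C] = [4, 11]
r2 m[E→φ0] = [1, 1]
r2 m[G→φ0] = [14, 8]
r2 m[G→φ1] = [9, 10]
r2 m[B→φ4] = [1, 1]
r2 m[Q→φ2] = [1, 1]
r2 m[S→φ1] = [105, 150]
r2 m[S→φ2] = [165, 110]
r2 m[S→φ3] = [77, 165]
r2 m[C→φ3] = [4, 11]
r2 m[C→φ4] = [16, 9]
r3 m[φ0→E] = [126, 80]
r3 m[φ0→G] = [9, 10]
r3 m[φ1→G] = [1785, 1020]
r3 m[φ1→S] = [103, 103]
r3 m[φ2→Q] = [1375, 1430]
r3 m[φ2→S] = [7, 15]
r3 m[φ3→S] = [116, 47]
r3 m[φ3→C] = [2024, 781]
r3 m[φ4→B] = [70, 93]
r3 m[φ4→C] = [4, 11]
r3 m[E→φ0] = [1, 1]
r3 m[G→φ0] = [14, 8]
r3 m[G→φ1] = [9, 10]
r3 m[B→φ4] = [1, 1]
r3 m[Q→φ2] = [1, 1]
r3 m[S→φ1] = [105, 150]
r3 m[S→φ2] = [165, 110]
r3 m[S→φ3] = [77, 165]
r3 m[C→φ3] = [4, 11]
r3 m[C→φ4] = [16, 9]
r4 m[φ0→E] = [126, 80]
r4 m[φ0→G] = [9, 10]
r4 m[φ1→G] = [1785, 1020]
r4 m[φ1→S] = [103, 103]
r4 m[φ2→Q] = [1375, 1430]
r4 m[φ2→S] = [7, 15]
r4 m[φ3→S] = [116, 47]
r4 m[φ3→C] = [2024, 781]
r4 m[φ4→B] = [70, 93]
r4 m[φ4→C] = [4, 11]
r4 m[E→φ0] = [1, 1]
r4 m[G→φ0] = [1785, 1020]
r4 m[G→φ1] = [9, 10]
r4 m[B→φ4] = [1, 1]
r4 m[Q→φ2] = [1, 1]
r4 m[S→φ1] = [812, 705]
r4 m[S→φ2] = [11948, 4841]
r4 m[S→φ3] = [721, 1545]
r4 m[C→φ3] = [4, 11]
r4 m[C→φ4] = [2024, 781]
r5 m[φ0→E] = [16065, 10200]
r5 m[φ0→G] = [9, 10]
r5 m[φ1→G] = [10619, 6068]
r5 m[φ1→S] = [103, 103]
r5 m[φ2→Q] = [74572, 81679]
r5 m[φ2→S] = [7, 15]
r5 m[φ3→S] = [116, 47]
r5 m[φ3→C] = [18952, 7313]
r5 m[φ4→B] = [6710, 9977]
r5 m[φ4→C] = [4, 11]
r5 m[E→φ0] = [1, 1]
r5 m[G→φ0] = [1785, 1020]
r5 m[G→φ1] = [9, 10]
r5 m[B→φ4] = [1, 1]
r5 m[Q→φ2] = [1, 1]
r5 m[S→φ1] = [812, 705]
r5 m[S→φ2] = [11948, 4841]
r5 m[S→φ3] = [721, 1545]
r5 m[C→φ3] = [4, 11]
r5 m[C→φ4] = [2024, 781]
r6 m[φ0→E] = [16065, 10200]
r6 m[φ0→G] = [9, 10]
r6 m[φ1→G] = [10619, 6068]
r6 m[φ1→S] = [103, 103]
r6 m[φ2→Q] = [74572, 81679]
r6 m[φ2→S] = [7, 15]
r6 m[φ3→S] = [116, 47]
r6 m[φ3→C] = [18952, 7313]
r6 m[φ4→B] = [6710, 9977]
r6 m[φ4→C] = [4, 11]
r6 m[E→φ0] = [1, 1]
r6 m[G→φ0] = [10619, 6068]
r6 m[G→φ1] = [9, 10]
r6 m[B→φ4] = [1, 1]
r6 m[Q→φ2] = [1, 1]
r6 m[S→φ1] = [812, 705]
r6 m[S→φ2] = [11948, 4841]
r6 m[S→φ3] = [721, 1545]
r6 m[C→φ3] = [4, 11]
r6 m[C→φ4] = [18952, 7313]
r7 m[φ0→E] = [95571, 60680]
r7 m[φ0→G] = [9, 10]
r7 m[φ1→G] = [10619, 6068]
r7 m[φ1→S] = [103, 103]
r7 m[φ2→Q] = [74572, 81679]
r7 m[φ2→S] = [7, 15]
r7 m[φ3→S] = [116, 47]
r7 m[φ3→C] = [18952, 7313]
r7 m[φ4→B] = [62830, 93421]
r7 m[φ4→C] = [4, 11]
r7 m[E→φ0] = [1, 1]
r7 m[G→φ0] = [10619, 6068]
r7 m[G→φ1] = [9, 10]
r7 m[B→φ4] = [1, 1]
r7 m[Q→φ2] = [1, 1]
r7 m[S→φ1] = [812, 705]
r7 m[S→φ2] = [11948, 4841]
r7 m[S→φ3] = [721, 1545]
r7 m[C→φ3] = [4, 11]
r7 m[C→φ4] = [18952, 7313]
r8 m[φ0→E] = [95571, 60680]
r8 m[φ0→G] = [9, 10]
r8 m[φ1→G] = [10619, 6068]
r8 m[φ1→S] = [103, 103]
r8 m[φ2→Q] = [74572, 81679]
r8 m[φ2→S] = [7, 15]
r8 m[φ3→S] = [116, 47]
r8 m[φ3→C] = [18952, 7313]
r8 m[φ4→B] = [62830, 93421]
r8 m[φ4→C] = [4, 11]
r8 m[E→φ0] = [1, 1]
r8 m[G→φ0] = [10619, 6068]
r8 m[G→φ1] = [9, 10]
r8 m[B→φ4] = [1, 1]
r8 m[Q→φ2] = [1, 1]
r8 m[S→φ1] = [812, 705]
r8 m[S→φ2] = [11948, 4841]
r8 m[S→φ3] = [721, 1545]
r8 m[C→φ3] = [4, 11]
r8 m[C→φ4] = [18952, 7313]
fixed point reached at round 8
b[B] = ⊗ incoming = [62830, 93421]

b[B] = [62830, 93421]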